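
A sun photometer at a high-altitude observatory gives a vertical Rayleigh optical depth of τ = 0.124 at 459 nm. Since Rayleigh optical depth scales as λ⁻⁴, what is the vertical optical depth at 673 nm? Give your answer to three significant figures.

0.0268

τ(673 nm) = τ(459 nm) × (459/673)⁴ = 0.124 × (0.6820)⁴ = 0.124 × 0.2164 = 0.0268.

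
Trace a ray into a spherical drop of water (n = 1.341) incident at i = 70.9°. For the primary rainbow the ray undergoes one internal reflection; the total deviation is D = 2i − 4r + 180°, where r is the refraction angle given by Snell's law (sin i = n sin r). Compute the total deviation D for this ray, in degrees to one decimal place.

sin r = sin 70.9° / 1.341 = 0.9449/1.341 = 0.7047; r = 44.80°.
D = 2·70.9° − 4·44.80° + 180° = 141.80° − 179.21° + 180° = 142.59°.

142.6°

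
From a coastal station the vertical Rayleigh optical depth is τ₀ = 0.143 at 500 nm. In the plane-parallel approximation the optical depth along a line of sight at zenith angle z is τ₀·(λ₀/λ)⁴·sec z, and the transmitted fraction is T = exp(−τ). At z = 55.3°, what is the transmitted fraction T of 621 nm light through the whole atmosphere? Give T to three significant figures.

sec 55.3° = 1.7566.
τ = 0.143 × (500/621)⁴ × 1.7566 = 0.143 × 0.4203 × 1.7566 = 0.1056.
T = exp(−0.1056) = 0.8998.

0.900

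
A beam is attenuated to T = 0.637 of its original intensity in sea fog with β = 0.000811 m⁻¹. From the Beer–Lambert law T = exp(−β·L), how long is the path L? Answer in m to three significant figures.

Beer–Lambert: T = exp(−βL) ⇒ L = −ln(T)/β = −ln(0.637)/0.000811 = 0.4510/0.000811 = 556.1 m.

556 m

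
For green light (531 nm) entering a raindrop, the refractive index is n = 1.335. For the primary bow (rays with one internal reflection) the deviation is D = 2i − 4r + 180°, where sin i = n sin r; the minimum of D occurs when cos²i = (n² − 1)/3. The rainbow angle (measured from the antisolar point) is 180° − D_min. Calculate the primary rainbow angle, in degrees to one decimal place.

cos²i = (1.78222 − 1)/3 = 0.26074; i = arccos(0.51063) = 59.294°.
sin r = sin 59.294°/1.335 = 0.64405; r = 40.094°.
D_min = 2·59.294° − 4·40.094° + 180° = 138.212°.
Rainbow angle = 180° − D_min = 41.788°.

41.8°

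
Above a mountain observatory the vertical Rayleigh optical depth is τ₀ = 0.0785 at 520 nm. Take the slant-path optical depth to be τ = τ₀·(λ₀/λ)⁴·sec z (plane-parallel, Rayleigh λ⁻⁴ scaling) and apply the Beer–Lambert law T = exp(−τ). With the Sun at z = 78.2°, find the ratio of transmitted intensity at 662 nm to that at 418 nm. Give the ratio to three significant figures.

Airmass: sec 78.2° = 4.8901.
τ(662 nm) = 0.0785 × (520/662)⁴ × 4.8901 = 0.0785 × 0.3807 × 4.8901 = 0.1461.
τ(418 nm) = 0.0785 × (520/418)⁴ × 4.8901 = 0.0785 × 2.3950 × 4.8901 = 0.9194.
T(662)/T(418) = exp(τ_B − τ_A) = exp(0.7732) = 2.1668.

2.17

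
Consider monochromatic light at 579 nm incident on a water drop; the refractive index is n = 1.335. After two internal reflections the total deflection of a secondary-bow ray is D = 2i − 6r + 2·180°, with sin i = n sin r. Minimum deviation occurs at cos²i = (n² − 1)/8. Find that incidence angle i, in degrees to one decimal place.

cos²i = (1.335² − 1)/8 = (1.78222 − 1)/8 = 0.09778.
cos i = 0.31269, so i = 71.778°.

71.8°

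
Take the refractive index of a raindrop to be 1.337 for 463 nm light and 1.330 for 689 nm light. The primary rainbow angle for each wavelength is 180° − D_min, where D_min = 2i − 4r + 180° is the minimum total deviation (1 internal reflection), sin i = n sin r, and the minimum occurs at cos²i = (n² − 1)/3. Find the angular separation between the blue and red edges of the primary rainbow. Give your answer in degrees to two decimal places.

1.02°

At 463 nm (n = 1.337): cos²i = 0.26252 → i = 59.178°, r = 39.964°, D_min = 138.500°, rainbow angle = 41.500°.
At 689 nm (n = 1.330): cos²i = 0.25630 → i = 59.585°, r = 40.422°, D_min = 137.484°, rainbow angle = 42.516°.
Angular width = |41.500° − 42.516°| = 1.016°.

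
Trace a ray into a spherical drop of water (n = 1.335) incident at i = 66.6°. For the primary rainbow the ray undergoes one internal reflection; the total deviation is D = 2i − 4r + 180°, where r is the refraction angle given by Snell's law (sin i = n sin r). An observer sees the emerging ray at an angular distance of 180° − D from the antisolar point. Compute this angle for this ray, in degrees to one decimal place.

sin r = sin 66.6° / 1.335 = 0.9178/1.335 = 0.6875; r = 43.43°.
D = 2·66.6° − 4·43.43° + 180° = 133.20° − 173.72° + 180° = 139.48°.
Angle from antisolar point = 180° − D = 40.52°.

40.5°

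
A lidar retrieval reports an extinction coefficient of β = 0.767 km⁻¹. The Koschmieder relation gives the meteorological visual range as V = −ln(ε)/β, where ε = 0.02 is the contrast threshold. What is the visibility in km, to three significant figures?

V = −ln(0.02) / 0.767 = 3.912 / 0.767 = 5.1004 km.

5.10 km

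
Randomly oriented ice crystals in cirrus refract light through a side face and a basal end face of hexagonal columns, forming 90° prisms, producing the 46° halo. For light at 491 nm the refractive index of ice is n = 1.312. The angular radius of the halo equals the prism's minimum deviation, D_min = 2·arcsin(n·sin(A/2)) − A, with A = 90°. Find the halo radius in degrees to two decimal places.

46.17°

n·sin(A/2) = 1.312 × sin 45° = 1.312 × 0.7071 = 0.9277.
D_min = 2·arcsin(0.9277) − 90° = 2 × 68.083° − 90° = 46.166°.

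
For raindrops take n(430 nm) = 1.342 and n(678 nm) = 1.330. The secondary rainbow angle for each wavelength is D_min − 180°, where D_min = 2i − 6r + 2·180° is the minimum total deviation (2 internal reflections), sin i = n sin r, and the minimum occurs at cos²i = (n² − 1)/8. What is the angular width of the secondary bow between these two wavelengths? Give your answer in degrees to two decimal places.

At 430 nm (n = 1.342): cos²i = 0.10012 → i = 71.554°, r = 44.981°, D_min = 233.222°, rainbow angle = 53.222°.
At 678 nm (n = 1.330): cos²i = 0.09611 → i = 71.940°, r = 45.630°, D_min = 230.101°, rainbow angle = 50.101°.
Angular width = |53.222° − 50.101°| = 3.121°.

3.12°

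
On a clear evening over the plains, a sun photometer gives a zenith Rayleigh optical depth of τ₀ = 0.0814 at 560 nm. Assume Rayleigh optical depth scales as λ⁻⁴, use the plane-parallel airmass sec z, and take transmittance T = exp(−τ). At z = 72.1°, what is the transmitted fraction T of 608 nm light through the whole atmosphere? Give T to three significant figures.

sec 72.1° = 3.2535.
τ = 0.0814 × (560/608)⁴ × 3.2535 = 0.0814 × 0.7197 × 3.2535 = 0.1906.
T = exp(−0.1906) = 0.8265.

0.826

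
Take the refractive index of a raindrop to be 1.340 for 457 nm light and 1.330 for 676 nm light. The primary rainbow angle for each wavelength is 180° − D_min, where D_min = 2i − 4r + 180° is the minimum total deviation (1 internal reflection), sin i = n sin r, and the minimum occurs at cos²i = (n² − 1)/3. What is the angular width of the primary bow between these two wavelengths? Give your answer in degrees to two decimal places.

At 457 nm (n = 1.340): cos²i = 0.26520 → i = 59.004°, r = 39.770°, D_min = 138.929°, rainbow angle = 41.071°.
At 676 nm (n = 1.330): cos²i = 0.25630 → i = 59.585°, r = 40.422°, D_min = 137.484°, rainbow angle = 42.516°.
Angular width = |41.071° − 42.516°| = 1.445°.

1.45°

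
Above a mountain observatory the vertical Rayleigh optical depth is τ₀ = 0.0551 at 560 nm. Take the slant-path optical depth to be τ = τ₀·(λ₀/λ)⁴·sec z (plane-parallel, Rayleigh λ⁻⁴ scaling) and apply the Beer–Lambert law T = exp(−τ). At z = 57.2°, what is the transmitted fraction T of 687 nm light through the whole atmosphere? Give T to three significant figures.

0.956

sec 57.2° = 1.8460.
τ = 0.0551 × (560/687)⁴ × 1.8460 = 0.0551 × 0.4415 × 1.8460 = 0.0449.
T = exp(−0.0449) = 0.9561.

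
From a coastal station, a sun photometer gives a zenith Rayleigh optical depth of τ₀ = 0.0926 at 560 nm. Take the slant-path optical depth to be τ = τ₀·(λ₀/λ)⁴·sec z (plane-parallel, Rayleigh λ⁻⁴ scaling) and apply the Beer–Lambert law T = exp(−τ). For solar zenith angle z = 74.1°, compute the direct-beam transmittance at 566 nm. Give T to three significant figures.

0.723

sec 74.1° = 3.6502.
τ = 0.0926 × (560/566)⁴ × 3.6502 = 0.0926 × 0.9583 × 3.6502 = 0.3239.
T = exp(−0.3239) = 0.7233.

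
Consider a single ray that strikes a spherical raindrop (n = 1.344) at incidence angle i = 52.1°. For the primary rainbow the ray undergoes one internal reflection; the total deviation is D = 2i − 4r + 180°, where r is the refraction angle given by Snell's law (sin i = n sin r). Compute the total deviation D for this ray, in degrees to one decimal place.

sin r = sin 52.1° / 1.344 = 0.7891/1.344 = 0.5871; r = 35.95°.
D = 2·52.1° − 4·35.95° + 180° = 104.20° − 143.81° + 180° = 140.39°.

140.4°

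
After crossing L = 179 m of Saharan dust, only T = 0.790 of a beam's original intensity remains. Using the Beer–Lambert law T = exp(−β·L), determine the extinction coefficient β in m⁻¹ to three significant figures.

0.00132 m⁻¹

Beer–Lambert: T = exp(−βL) ⇒ β = −ln(T)/L = −ln(0.790)/179 = 0.2357/179 = 0.001317 m⁻¹.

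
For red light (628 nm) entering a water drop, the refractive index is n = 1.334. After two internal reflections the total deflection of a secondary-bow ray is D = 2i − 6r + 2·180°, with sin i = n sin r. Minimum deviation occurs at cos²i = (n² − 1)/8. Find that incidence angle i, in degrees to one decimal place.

71.8°

cos²i = (1.334² − 1)/8 = (1.77956 − 1)/8 = 0.09744.
cos i = 0.31216, so i = 71.810°.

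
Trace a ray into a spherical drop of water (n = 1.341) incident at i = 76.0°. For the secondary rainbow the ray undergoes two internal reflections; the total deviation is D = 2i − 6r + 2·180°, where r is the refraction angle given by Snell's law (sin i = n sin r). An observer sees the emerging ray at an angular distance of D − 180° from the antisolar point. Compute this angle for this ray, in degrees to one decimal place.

sin r = sin 76.0° / 1.341 = 0.9703/1.341 = 0.7236; r = 46.35°.
D = 2·76.0° − 6·46.35° + 2·180° = 152.00° − 278.10° + 360° = 233.90°.
Angle from antisolar point = D − 180° = 53.90°.

53.9°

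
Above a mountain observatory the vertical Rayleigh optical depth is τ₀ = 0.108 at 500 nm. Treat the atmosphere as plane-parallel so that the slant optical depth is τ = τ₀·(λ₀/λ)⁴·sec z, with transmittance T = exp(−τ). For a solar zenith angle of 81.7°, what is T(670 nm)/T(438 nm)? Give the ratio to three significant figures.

Airmass: sec 81.7° = 6.9273.
τ(670 nm) = 0.108 × (500/670)⁴ × 6.9273 = 0.108 × 0.3102 × 6.9273 = 0.2320.
τ(438 nm) = 0.108 × (500/438)⁴ × 6.9273 = 0.108 × 1.6982 × 6.9273 = 1.2705.
T(670)/T(438) = exp(τ_B − τ_A) = exp(1.0384) = 2.8248.

2.82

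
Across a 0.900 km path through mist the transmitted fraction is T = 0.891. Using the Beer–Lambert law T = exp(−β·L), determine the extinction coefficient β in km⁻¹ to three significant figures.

Beer–Lambert: T = exp(−βL) ⇒ β = −ln(T)/L = −ln(0.891)/0.900 = 0.1154/0.900 = 0.1282 km⁻¹.

0.128 km⁻¹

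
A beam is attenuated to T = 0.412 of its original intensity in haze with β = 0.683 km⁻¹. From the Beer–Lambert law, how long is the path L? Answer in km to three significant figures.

Beer–Lambert: T = exp(−βL) ⇒ L = −ln(T)/β = −ln(0.412)/0.683 = 0.8867/0.683 = 1.298 km.

1.30 km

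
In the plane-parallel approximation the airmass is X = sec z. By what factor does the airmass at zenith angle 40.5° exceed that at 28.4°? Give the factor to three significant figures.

X(40.5°)/X(28.4°) = sec 40.5° / sec 28.4° = cos 28.4° / cos 40.5° = 0.8796/0.7604 = 1.1568.

1.16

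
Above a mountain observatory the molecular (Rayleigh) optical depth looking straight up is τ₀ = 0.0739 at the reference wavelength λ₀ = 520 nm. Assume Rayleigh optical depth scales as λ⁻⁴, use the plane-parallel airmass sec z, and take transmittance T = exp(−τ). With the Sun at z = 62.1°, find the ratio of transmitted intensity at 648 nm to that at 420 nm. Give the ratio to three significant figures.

1.36

Airmass: sec 62.1° = 2.1371.
τ(648 nm) = 0.0739 × (520/648)⁴ × 2.1371 = 0.0739 × 0.4147 × 2.1371 = 0.0655.
τ(420 nm) = 0.0739 × (520/420)⁴ × 2.1371 = 0.0739 × 2.3497 × 2.1371 = 0.3711.
T(648)/T(420) = exp(τ_B − τ_A) = exp(0.3056) = 1.3574.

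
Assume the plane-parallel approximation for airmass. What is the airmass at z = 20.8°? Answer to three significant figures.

1.07

X = sec z = 1/cos 20.8° = 1/0.9348 = 1.0697.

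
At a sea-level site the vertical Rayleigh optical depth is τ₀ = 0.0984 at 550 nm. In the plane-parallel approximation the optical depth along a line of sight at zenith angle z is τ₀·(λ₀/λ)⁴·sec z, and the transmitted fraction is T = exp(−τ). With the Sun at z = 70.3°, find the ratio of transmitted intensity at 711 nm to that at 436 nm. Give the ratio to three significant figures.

1.89

Airmass: sec 70.3° = 2.9665.
τ(711 nm) = 0.0984 × (550/711)⁴ × 2.9665 = 0.0984 × 0.3581 × 2.9665 = 0.1045.
τ(436 nm) = 0.0984 × (550/436)⁴ × 2.9665 = 0.0984 × 2.5322 × 2.9665 = 0.7392.
T(711)/T(436) = exp(τ_B − τ_A) = exp(0.6347) = 1.8864.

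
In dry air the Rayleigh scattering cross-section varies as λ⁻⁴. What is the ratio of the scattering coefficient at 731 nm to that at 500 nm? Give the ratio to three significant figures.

Rayleigh scattering ∝ λ⁻⁴, so the ratio of coefficients is the inverse fourth power of the wavelength ratio.
σ(731)/σ(500) = (500/731)⁴ = (0.6840)⁴ = 0.2189.

0.219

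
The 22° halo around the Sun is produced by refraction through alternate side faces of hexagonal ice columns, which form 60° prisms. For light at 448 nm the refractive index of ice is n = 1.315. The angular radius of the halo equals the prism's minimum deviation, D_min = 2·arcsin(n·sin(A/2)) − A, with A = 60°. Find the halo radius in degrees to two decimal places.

n·sin(A/2) = 1.315 × sin 30° = 1.315 × 0.5000 = 0.6575.
D_min = 2·arcsin(0.6575) − 60° = 2 × 41.109° − 60° = 22.219°.

22.22°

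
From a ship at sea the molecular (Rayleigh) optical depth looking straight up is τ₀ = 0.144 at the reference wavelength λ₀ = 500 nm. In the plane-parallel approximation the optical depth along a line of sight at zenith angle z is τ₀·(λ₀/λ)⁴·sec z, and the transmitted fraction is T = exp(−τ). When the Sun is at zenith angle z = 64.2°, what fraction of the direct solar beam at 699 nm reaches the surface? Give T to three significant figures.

sec 64.2° = 2.2976.
τ = 0.144 × (500/699)⁴ × 2.2976 = 0.144 × 0.2618 × 2.2976 = 0.0866.
T = exp(−0.0866) = 0.9170.

0.917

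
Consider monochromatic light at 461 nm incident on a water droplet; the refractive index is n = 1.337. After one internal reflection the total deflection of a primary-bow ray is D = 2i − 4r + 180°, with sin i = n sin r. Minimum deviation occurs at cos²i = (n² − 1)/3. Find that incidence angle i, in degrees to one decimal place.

59.2°

cos²i = (1.337² − 1)/3 = (1.78757 − 1)/3 = 0.26252.
cos i = 0.51237, so i = 59.178°.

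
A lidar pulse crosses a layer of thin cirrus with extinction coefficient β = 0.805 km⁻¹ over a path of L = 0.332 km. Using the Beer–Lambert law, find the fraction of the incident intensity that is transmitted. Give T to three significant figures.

τ = β·L = 0.805 × 0.332 = 0.2673.
T = exp(−0.2673) = 0.7655.

0.765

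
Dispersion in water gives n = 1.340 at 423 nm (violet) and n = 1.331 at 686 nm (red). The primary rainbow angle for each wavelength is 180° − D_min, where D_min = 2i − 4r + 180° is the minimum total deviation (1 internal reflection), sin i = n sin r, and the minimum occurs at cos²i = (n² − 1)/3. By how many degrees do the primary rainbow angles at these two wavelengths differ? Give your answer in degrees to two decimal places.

At 423 nm (n = 1.340): cos²i = 0.26520 → i = 59.004°, r = 39.770°, D_min = 138.929°, rainbow angle = 41.071°.
At 686 nm (n = 1.331): cos²i = 0.25719 → i = 59.527°, r = 40.356°, D_min = 137.630°, rainbow angle = 42.370°.
Angular width = |41.071° − 42.370°| = 1.299°.

1.30°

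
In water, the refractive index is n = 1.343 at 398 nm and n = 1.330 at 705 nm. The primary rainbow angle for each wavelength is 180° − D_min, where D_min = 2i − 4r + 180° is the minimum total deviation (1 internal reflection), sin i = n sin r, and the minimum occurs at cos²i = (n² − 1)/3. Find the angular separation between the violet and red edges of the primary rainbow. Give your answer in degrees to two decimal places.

At 398 nm (n = 1.343): cos²i = 0.26788 → i = 58.830°, r = 39.577°, D_min = 139.354°, rainbow angle = 40.646°.
At 705 nm (n = 1.330): cos²i = 0.25630 → i = 59.585°, r = 40.422°, D_min = 137.484°, rainbow angle = 42.516°.
Angular width = |40.646° − 42.516°| = 1.871°.

1.87°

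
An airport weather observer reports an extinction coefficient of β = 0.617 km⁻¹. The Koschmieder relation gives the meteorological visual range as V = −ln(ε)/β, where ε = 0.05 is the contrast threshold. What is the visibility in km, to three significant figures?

4.86 km

V = −ln(0.05) / 0.617 = 2.996 / 0.617 = 4.8553 km.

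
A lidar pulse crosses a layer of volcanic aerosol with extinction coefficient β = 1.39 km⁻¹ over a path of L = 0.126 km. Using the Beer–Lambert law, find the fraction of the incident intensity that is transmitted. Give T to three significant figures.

0.839

τ = β·L = 1.39 × 0.126 = 0.1751.
T = exp(−0.1751) = 0.8393.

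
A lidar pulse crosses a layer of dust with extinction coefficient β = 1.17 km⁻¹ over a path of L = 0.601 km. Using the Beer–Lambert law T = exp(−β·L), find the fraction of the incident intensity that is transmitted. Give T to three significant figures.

τ = β·L = 1.17 × 0.601 = 0.7032.
T = exp(−0.7032) = 0.4950.

0.495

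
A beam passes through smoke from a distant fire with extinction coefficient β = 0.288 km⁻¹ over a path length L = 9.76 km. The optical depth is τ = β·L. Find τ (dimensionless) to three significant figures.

τ = β·L = 0.288 × 9.76 = 2.8109.

2.81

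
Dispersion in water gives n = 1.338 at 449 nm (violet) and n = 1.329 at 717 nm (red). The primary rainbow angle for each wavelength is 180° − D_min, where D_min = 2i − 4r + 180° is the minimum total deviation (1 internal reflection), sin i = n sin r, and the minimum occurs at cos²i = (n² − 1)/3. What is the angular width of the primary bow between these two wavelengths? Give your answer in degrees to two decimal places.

At 449 nm (n = 1.338): cos²i = 0.26341 → i = 59.120°, r = 39.899°, D_min = 138.643°, rainbow angle = 41.357°.
At 717 nm (n = 1.329): cos²i = 0.25541 → i = 59.643°, r = 40.487°, D_min = 137.337°, rainbow angle = 42.663°.
Angular width = |41.357° − 42.663°| = 1.307°.

1.31°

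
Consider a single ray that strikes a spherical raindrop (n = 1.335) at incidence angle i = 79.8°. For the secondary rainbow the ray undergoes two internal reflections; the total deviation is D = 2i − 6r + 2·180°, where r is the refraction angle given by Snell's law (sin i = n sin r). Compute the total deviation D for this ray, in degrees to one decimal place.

sin r = sin 79.8° / 1.335 = 0.9842/1.335 = 0.7372; r = 47.50°.
D = 2·79.8° − 6·47.50° + 2·180° = 159.60° − 284.97° + 360° = 234.63°.

234.6°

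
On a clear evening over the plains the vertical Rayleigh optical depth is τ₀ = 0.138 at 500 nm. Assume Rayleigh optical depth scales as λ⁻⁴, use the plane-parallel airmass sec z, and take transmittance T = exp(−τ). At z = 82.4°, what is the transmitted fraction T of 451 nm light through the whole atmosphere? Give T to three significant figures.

sec 82.4° = 7.5611.
τ = 0.138 × (500/451)⁴ × 7.5611 = 0.138 × 1.5107 × 7.5611 = 1.5763.
T = exp(−1.5763) = 0.2067.

0.207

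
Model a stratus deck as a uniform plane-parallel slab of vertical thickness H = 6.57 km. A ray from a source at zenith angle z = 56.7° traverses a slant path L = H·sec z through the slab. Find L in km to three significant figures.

12.0 km

sec z = 1/cos 56.7° = 1.8214.
L = 6.57 × 1.8214 = 11.967 km.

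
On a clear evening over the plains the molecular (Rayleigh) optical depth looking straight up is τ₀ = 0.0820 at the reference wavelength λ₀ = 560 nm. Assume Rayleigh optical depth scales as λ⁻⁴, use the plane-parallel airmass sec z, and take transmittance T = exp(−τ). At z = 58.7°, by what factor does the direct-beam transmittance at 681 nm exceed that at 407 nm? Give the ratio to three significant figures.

1.64

Airmass: sec 58.7° = 1.9249.
τ(681 nm) = 0.0820 × (560/681)⁴ × 1.9249 = 0.0820 × 0.4573 × 1.9249 = 0.0722.
τ(407 nm) = 0.0820 × (560/407)⁴ × 1.9249 = 0.0820 × 3.5841 × 1.9249 = 0.5657.
T(681)/T(407) = exp(τ_B − τ_A) = exp(0.4935) = 1.6381.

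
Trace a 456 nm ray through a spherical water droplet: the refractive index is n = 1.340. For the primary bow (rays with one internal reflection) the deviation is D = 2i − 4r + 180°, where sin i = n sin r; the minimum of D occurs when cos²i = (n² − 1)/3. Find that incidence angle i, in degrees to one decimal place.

59.0°

cos²i = (1.340² − 1)/3 = (1.79560 − 1)/3 = 0.26520.
cos i = 0.51498, so i = 59.004°.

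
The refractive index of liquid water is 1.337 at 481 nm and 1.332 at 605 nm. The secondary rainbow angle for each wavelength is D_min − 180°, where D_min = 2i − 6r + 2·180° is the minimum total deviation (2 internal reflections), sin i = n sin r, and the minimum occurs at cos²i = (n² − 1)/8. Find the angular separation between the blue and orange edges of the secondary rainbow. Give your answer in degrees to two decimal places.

1.31°

At 481 nm (n = 1.337): cos²i = 0.09845 → i = 71.714°, r = 45.249°, D_min = 231.934°, rainbow angle = 51.934°.
At 605 nm (n = 1.332): cos²i = 0.09678 → i = 71.875°, r = 45.520°, D_min = 230.628°, rainbow angle = 50.628°.
Angular width = |51.934° − 50.628°| = 1.305°.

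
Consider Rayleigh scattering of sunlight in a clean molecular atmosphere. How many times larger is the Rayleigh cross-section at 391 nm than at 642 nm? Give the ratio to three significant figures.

Rayleigh scattering ∝ λ⁻⁴, so the ratio of coefficients is the inverse fourth power of the wavelength ratio.
σ(391)/σ(642) = (642/391)⁴ = (1.6419)⁴ = 7.268.

7.27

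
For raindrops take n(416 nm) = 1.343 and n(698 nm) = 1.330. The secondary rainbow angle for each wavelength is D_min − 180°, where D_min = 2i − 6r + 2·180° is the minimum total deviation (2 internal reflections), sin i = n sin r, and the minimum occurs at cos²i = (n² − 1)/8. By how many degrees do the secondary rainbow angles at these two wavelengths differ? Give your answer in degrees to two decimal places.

At 416 nm (n = 1.343): cos²i = 0.10046 → i = 71.522°, r = 44.928°, D_min = 233.478°, rainbow angle = 53.478°.
At 698 nm (n = 1.330): cos²i = 0.09611 → i = 71.940°, r = 45.630°, D_min = 230.101°, rainbow angle = 50.101°.
Angular width = |53.478° − 50.101°| = 3.377°.

3.38°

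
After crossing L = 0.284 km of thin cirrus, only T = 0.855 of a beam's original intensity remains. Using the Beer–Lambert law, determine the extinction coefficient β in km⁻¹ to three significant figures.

Beer–Lambert: T = exp(−βL) ⇒ β = −ln(T)/L = −ln(0.855)/0.284 = 0.1567/0.284 = 0.5516 km⁻¹.

0.552 km⁻¹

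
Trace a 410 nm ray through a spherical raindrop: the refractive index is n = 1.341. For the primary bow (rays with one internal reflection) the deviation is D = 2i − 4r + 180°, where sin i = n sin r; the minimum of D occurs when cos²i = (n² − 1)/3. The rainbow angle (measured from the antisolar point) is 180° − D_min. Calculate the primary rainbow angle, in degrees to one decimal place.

40.9°

cos²i = (1.79828 − 1)/3 = 0.26609; i = arccos(0.51584) = 58.946°.
sin r = sin 58.946°/1.341 = 0.63884; r = 39.705°.
D_min = 2·58.946° − 4·39.705° + 180° = 139.071°.
Rainbow angle = 180° − D_min = 40.929°.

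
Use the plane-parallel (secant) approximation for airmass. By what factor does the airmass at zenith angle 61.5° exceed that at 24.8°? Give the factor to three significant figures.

X(61.5°)/X(24.8°) = sec 61.5° / sec 24.8° = cos 24.8° / cos 61.5° = 0.9078/0.4772 = 1.9025.

1.90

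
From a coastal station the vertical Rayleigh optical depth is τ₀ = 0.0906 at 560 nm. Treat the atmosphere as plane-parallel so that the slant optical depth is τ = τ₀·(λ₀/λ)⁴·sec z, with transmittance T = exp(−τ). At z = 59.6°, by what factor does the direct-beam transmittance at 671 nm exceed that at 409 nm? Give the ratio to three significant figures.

Airmass: sec 59.6° = 1.9762.
τ(671 nm) = 0.0906 × (560/671)⁴ × 1.9762 = 0.0906 × 0.4851 × 1.9762 = 0.0869.
τ(409 nm) = 0.0906 × (560/409)⁴ × 1.9762 = 0.0906 × 3.5145 × 1.9762 = 0.6292.
T(671)/T(409) = exp(τ_B − τ_A) = exp(0.5424) = 1.7201.

1.72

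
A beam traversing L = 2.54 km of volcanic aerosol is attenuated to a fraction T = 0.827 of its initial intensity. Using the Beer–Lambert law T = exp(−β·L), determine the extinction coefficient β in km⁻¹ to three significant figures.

0.0748 km⁻¹

Beer–Lambert: T = exp(−βL) ⇒ β = −ln(T)/L = −ln(0.827)/2.54 = 0.1900/2.54 = 0.07478 km⁻¹.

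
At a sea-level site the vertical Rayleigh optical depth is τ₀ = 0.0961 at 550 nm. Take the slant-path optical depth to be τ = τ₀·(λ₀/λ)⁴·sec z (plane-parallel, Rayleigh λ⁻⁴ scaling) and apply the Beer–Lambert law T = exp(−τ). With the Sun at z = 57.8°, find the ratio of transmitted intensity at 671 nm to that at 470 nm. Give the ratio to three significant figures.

Airmass: sec 57.8° = 1.8766.
τ(671 nm) = 0.0961 × (550/671)⁴ × 1.8766 = 0.0961 × 0.4514 × 1.8766 = 0.0814.
τ(470 nm) = 0.0961 × (550/470)⁴ × 1.8766 = 0.0961 × 1.8753 × 1.8766 = 0.3382.
T(671)/T(470) = exp(τ_B − τ_A) = exp(0.2568) = 1.2928.

1.29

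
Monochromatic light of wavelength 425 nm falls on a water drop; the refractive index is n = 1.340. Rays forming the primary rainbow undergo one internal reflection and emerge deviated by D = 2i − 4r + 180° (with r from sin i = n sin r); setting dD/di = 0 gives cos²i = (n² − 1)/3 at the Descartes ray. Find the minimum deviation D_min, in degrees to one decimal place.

cos²i = (1.79560 − 1)/3 = 0.26520; i = arccos(0.51498) = 59.004°.
sin r = sin 59.004°/1.340 = 0.63971; r = 39.770°.
D_min = 2·59.004° − 4·39.770° + 180° = 138.929°.

138.9°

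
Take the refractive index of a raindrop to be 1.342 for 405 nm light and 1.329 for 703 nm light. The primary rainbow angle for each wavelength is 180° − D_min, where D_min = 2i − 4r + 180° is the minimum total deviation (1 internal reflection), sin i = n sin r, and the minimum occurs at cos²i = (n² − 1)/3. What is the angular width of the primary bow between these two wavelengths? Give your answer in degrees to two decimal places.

At 405 nm (n = 1.342): cos²i = 0.26699 → i = 58.888°, r = 39.641°, D_min = 139.213°, rainbow angle = 40.787°.
At 703 nm (n = 1.329): cos²i = 0.25541 → i = 59.643°, r = 40.487°, D_min = 137.337°, rainbow angle = 42.663°.
Angular width = |40.787° − 42.663°| = 1.876°.

1.88°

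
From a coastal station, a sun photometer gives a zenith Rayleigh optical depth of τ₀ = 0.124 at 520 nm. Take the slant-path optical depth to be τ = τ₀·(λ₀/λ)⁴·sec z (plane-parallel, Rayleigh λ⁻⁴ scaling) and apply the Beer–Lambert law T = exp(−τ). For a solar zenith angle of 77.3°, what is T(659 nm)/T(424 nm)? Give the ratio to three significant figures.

Airmass: sec 77.3° = 4.5486.
τ(659 nm) = 0.124 × (520/659)⁴ × 4.5486 = 0.124 × 0.3877 × 4.5486 = 0.2187.
τ(424 nm) = 0.124 × (520/424)⁴ × 4.5486 = 0.124 × 2.2623 × 4.5486 = 1.2760.
T(659)/T(424) = exp(τ_B − τ_A) = exp(1.0573) = 2.8787.

2.88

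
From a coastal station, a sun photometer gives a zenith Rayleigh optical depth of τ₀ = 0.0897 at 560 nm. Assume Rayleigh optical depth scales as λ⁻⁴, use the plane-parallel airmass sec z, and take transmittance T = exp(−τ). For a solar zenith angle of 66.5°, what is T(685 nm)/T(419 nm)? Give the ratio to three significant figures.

1.85

Airmass: sec 66.5° = 2.5078.
τ(685 nm) = 0.0897 × (560/685)⁴ × 2.5078 = 0.0897 × 0.4467 × 2.5078 = 0.1005.
τ(419 nm) = 0.0897 × (560/419)⁴ × 2.5078 = 0.0897 × 3.1908 × 2.5078 = 0.7178.
T(685)/T(419) = exp(τ_B − τ_A) = exp(0.6173) = 1.8539.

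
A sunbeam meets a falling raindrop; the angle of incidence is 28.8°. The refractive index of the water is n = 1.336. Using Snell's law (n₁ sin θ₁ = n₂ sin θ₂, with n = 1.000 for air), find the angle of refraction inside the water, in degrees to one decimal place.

Snell: sin θ_r = sin θ_i / n = sin 28.8° / 1.336 = 0.4818 / 1.336 = 0.3606.
θ_r = arcsin(0.3606) = 21.14°.

21.1°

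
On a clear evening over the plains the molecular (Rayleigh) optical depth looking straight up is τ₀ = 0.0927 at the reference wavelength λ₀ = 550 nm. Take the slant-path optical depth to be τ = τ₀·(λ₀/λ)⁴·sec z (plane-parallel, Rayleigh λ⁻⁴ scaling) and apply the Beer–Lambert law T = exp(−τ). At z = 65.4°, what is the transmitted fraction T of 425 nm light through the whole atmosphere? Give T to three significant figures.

0.535

sec 65.4° = 2.4022.
τ = 0.0927 × (550/425)⁴ × 2.4022 = 0.0927 × 2.8048 × 2.4022 = 0.6246.
T = exp(−0.6246) = 0.5355.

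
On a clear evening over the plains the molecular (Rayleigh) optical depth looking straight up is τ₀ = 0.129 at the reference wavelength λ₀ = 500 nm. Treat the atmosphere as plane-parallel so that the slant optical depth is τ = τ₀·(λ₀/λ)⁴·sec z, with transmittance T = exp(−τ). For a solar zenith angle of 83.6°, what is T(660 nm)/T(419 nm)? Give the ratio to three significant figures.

Airmass: sec 83.6° = 8.9711.
τ(660 nm) = 0.129 × (500/660)⁴ × 8.9711 = 0.129 × 0.3294 × 8.9711 = 0.3812.
τ(419 nm) = 0.129 × (500/419)⁴ × 8.9711 = 0.129 × 2.0278 × 8.9711 = 2.3467.
T(660)/T(419) = exp(τ_B − τ_A) = exp(1.9655) = 7.1386.

7.14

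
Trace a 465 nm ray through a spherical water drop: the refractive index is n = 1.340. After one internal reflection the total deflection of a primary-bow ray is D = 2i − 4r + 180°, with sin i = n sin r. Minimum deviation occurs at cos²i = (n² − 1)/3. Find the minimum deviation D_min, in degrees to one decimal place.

138.9°

cos²i = (1.79560 − 1)/3 = 0.26520; i = arccos(0.51498) = 59.004°.
sin r = sin 59.004°/1.340 = 0.63971; r = 39.770°.
D_min = 2·59.004° − 4·39.770° + 180° = 138.929°.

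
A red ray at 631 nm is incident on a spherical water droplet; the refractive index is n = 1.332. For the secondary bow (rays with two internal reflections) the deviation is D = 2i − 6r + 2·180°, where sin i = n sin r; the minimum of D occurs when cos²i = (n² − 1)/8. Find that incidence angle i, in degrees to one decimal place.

71.9°

cos²i = (1.332² − 1)/8 = (1.77422 − 1)/8 = 0.09678.
cos i = 0.31109, so i = 71.875°.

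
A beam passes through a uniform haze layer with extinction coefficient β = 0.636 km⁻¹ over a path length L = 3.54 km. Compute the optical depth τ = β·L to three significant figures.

τ = β·L = 0.636 × 3.54 = 2.2514.

2.25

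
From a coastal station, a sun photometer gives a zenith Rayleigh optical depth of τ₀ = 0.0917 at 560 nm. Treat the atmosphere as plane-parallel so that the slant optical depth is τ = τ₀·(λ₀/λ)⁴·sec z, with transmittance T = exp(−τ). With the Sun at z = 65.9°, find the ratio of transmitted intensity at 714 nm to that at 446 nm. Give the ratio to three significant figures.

Airmass: sec 65.9° = 2.4490.
τ(714 nm) = 0.0917 × (560/714)⁴ × 2.4490 = 0.0917 × 0.3784 × 2.4490 = 0.0850.
τ(446 nm) = 0.0917 × (560/446)⁴ × 2.4490 = 0.0917 × 2.4855 × 2.4490 = 0.5582.
T(714)/T(446) = exp(τ_B − τ_A) = exp(0.4732) = 1.6051.

1.61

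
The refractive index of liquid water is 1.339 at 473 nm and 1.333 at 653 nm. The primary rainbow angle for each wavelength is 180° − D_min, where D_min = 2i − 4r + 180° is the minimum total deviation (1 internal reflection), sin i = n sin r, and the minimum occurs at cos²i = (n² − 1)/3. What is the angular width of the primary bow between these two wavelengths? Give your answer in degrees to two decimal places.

0.86°

At 473 nm (n = 1.339): cos²i = 0.26431 → i = 59.062°, r = 39.834°, D_min = 138.786°, rainbow angle = 41.214°.
At 653 nm (n = 1.333): cos²i = 0.25896 → i = 59.410°, r = 40.225°, D_min = 137.922°, rainbow angle = 42.078°.
Angular width = |41.214° − 42.078°| = 0.865°.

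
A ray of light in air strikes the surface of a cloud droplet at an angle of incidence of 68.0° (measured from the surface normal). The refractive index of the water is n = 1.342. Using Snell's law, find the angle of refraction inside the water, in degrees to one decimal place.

Snell: sin θ_r = sin θ_i / n = sin 68.0° / 1.342 = 0.9272 / 1.342 = 0.6909.
θ_r = arcsin(0.6909) = 43.70°.

43.7°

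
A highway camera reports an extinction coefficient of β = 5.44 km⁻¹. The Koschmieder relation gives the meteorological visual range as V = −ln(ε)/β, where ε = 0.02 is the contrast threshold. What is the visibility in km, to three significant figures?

0.719 km

V = −ln(0.02) / 5.44 = 3.912 / 5.44 = 0.7191 km.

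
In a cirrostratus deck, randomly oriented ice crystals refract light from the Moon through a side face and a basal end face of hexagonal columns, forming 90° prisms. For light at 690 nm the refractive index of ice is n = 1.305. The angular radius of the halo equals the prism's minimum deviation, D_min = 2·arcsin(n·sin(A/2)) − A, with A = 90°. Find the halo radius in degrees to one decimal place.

44.7°

n·sin(A/2) = 1.305 × sin 45° = 1.305 × 0.7071 = 0.9228.
D_min = 2·arcsin(0.9228) − 90° = 2 × 67.335° − 90° = 44.670°.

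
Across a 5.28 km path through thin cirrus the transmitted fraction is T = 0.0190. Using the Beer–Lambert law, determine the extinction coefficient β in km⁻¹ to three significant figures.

0.751 km⁻¹

Beer–Lambert: T = exp(−βL) ⇒ β = −ln(T)/L = −ln(0.0190)/5.28 = 3.9633/5.28 = 0.7506 km⁻¹.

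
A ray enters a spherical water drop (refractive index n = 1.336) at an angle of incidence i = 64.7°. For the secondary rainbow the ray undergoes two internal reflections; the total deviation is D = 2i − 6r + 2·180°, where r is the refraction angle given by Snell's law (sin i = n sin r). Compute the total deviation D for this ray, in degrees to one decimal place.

sin r = sin 64.7° / 1.336 = 0.9041/1.336 = 0.6767; r = 42.59°.
D = 2·64.7° − 6·42.59° + 2·180° = 129.40° − 255.52° + 360° = 233.88°.

233.9°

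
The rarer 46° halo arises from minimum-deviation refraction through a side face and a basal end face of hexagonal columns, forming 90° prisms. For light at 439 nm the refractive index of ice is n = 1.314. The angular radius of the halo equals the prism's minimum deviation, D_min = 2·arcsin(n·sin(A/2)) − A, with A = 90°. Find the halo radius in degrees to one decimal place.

46.6°

n·sin(A/2) = 1.314 × sin 45° = 1.314 × 0.7071 = 0.9291.
D_min = 2·arcsin(0.9291) − 90° = 2 × 68.301° − 90° = 46.602°.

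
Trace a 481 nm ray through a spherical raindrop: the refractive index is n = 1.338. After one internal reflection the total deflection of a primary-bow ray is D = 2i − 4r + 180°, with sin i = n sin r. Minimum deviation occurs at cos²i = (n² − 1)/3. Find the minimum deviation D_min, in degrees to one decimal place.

138.6°

cos²i = (1.79024 − 1)/3 = 0.26341; i = arccos(0.51324) = 59.120°.
sin r = sin 59.120°/1.338 = 0.64144; r = 39.899°.
D_min = 2·59.120° − 4·39.899° + 180° = 138.643°.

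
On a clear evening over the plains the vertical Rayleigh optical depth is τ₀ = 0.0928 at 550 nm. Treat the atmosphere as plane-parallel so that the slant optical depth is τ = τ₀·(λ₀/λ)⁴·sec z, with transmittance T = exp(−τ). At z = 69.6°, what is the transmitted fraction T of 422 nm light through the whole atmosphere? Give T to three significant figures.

0.464

sec 69.6° = 2.8688.
τ = 0.0928 × (550/422)⁴ × 2.8688 = 0.0928 × 2.8854 × 2.8688 = 0.7682.
T = exp(−0.7682) = 0.4639.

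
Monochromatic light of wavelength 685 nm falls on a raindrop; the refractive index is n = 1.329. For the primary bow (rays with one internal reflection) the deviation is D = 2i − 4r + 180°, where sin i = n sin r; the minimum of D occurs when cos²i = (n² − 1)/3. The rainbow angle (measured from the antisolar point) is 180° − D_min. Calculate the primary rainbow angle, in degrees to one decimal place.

cos²i = (1.76624 − 1)/3 = 0.25541; i = arccos(0.50538) = 59.643°.
sin r = sin 59.643°/1.329 = 0.64928; r = 40.487°.
D_min = 2·59.643° − 4·40.487° + 180° = 137.337°.
Rainbow angle = 180° − D_min = 42.663°.

42.7°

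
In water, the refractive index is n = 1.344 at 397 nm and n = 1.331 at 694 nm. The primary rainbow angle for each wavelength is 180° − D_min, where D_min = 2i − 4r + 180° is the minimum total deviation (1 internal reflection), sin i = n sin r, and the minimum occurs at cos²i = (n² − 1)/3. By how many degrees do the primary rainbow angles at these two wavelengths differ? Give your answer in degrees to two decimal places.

At 397 nm (n = 1.344): cos²i = 0.26878 → i = 58.772°, r = 39.512°, D_min = 139.495°, rainbow angle = 40.505°.
At 694 nm (n = 1.331): cos²i = 0.25719 → i = 59.527°, r = 40.356°, D_min = 137.630°, rainbow angle = 42.370°.
Angular width = |40.505° − 42.370°| = 1.865°.

1.86°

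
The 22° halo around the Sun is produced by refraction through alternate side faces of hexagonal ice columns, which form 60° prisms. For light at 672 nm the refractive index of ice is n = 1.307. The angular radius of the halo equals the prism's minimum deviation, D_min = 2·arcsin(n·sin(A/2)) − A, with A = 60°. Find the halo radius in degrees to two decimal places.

n·sin(A/2) = 1.307 × sin 30° = 1.307 × 0.5000 = 0.6535.
D_min = 2·arcsin(0.6535) − 60° = 2 × 40.806° − 60° = 21.612°.

21.61°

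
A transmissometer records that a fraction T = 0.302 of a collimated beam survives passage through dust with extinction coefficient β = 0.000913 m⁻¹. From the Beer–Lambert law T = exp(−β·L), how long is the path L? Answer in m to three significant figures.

Beer–Lambert: T = exp(−βL) ⇒ L = −ln(T)/β = −ln(0.302)/0.000913 = 1.1973/0.000913 = 1311 m.

1310 m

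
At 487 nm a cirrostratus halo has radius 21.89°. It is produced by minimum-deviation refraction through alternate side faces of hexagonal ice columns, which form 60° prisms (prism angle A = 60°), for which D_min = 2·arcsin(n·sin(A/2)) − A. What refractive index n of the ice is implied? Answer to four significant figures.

1.311

Rearranging: n = sin((D_min + A)/2) / sin(A/2).
(D_min + A)/2 = (21.89° + 60°)/2 = 40.945°.
n = sin 40.945° / sin 30° = 0.6553 / 0.5000 = 1.3107.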